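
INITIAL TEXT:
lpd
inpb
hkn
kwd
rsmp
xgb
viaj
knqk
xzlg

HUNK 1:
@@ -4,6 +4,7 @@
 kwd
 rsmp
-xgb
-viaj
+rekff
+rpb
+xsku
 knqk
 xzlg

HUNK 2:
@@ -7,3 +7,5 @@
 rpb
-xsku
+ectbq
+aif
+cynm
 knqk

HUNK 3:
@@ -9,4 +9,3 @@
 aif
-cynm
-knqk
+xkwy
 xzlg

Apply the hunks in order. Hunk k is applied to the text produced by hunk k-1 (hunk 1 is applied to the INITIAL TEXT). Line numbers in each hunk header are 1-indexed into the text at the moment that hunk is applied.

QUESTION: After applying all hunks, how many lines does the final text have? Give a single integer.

Hunk 1: at line 4 remove [xgb,viaj] add [rekff,rpb,xsku] -> 10 lines: lpd inpb hkn kwd rsmp rekff rpb xsku knqk xzlg
Hunk 2: at line 7 remove [xsku] add [ectbq,aif,cynm] -> 12 lines: lpd inpb hkn kwd rsmp rekff rpb ectbq aif cynm knqk xzlg
Hunk 3: at line 9 remove [cynm,knqk] add [xkwy] -> 11 lines: lpd inpb hkn kwd rsmp rekff rpb ectbq aif xkwy xzlg
Final line count: 11

Answer: 11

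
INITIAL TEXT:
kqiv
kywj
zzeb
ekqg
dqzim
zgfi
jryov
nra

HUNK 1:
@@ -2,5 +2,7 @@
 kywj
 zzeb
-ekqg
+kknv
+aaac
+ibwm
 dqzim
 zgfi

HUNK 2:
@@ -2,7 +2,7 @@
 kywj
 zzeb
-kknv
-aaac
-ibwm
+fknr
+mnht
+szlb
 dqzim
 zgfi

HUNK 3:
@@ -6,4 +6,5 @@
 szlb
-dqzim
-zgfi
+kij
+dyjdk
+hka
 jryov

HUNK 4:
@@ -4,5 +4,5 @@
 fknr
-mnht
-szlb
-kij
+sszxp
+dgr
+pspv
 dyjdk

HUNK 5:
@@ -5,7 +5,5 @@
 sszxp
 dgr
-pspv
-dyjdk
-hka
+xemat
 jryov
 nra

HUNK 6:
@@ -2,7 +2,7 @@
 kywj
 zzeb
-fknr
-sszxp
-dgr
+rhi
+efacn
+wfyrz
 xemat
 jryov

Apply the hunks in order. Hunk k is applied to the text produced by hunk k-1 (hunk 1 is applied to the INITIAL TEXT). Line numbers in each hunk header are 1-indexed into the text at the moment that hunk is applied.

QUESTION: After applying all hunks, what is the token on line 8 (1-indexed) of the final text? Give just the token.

Hunk 1: at line 2 remove [ekqg] add [kknv,aaac,ibwm] -> 10 lines: kqiv kywj zzeb kknv aaac ibwm dqzim zgfi jryov nra
Hunk 2: at line 2 remove [kknv,aaac,ibwm] add [fknr,mnht,szlb] -> 10 lines: kqiv kywj zzeb fknr mnht szlb dqzim zgfi jryov nra
Hunk 3: at line 6 remove [dqzim,zgfi] add [kij,dyjdk,hka] -> 11 lines: kqiv kywj zzeb fknr mnht szlb kij dyjdk hka jryov nra
Hunk 4: at line 4 remove [mnht,szlb,kij] add [sszxp,dgr,pspv] -> 11 lines: kqiv kywj zzeb fknr sszxp dgr pspv dyjdk hka jryov nra
Hunk 5: at line 5 remove [pspv,dyjdk,hka] add [xemat] -> 9 lines: kqiv kywj zzeb fknr sszxp dgr xemat jryov nra
Hunk 6: at line 2 remove [fknr,sszxp,dgr] add [rhi,efacn,wfyrz] -> 9 lines: kqiv kywj zzeb rhi efacn wfyrz xemat jryov nra
Final line 8: jryov

Answer: jryov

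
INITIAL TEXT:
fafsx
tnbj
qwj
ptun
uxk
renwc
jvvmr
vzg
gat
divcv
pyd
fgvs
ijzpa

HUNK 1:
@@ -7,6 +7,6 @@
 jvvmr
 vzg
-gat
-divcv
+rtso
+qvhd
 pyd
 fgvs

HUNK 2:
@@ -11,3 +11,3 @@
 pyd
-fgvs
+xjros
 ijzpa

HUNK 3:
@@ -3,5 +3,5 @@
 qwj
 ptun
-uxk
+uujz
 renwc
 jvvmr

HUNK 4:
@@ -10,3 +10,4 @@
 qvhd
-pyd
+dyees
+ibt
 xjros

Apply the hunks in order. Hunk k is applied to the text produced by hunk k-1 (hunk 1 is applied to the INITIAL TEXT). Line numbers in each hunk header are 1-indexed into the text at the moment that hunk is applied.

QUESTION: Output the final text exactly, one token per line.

Hunk 1: at line 7 remove [gat,divcv] add [rtso,qvhd] -> 13 lines: fafsx tnbj qwj ptun uxk renwc jvvmr vzg rtso qvhd pyd fgvs ijzpa
Hunk 2: at line 11 remove [fgvs] add [xjros] -> 13 lines: fafsx tnbj qwj ptun uxk renwc jvvmr vzg rtso qvhd pyd xjros ijzpa
Hunk 3: at line 3 remove [uxk] add [uujz] -> 13 lines: fafsx tnbj qwj ptun uujz renwc jvvmr vzg rtso qvhd pyd xjros ijzpa
Hunk 4: at line 10 remove [pyd] add [dyees,ibt] -> 14 lines: fafsx tnbj qwj ptun uujz renwc jvvmr vzg rtso qvhd dyees ibt xjros ijzpa

Answer: fafsx
tnbj
qwj
ptun
uujz
renwc
jvvmr
vzg
rtso
qvhd
dyees
ibt
xjros
ijzpa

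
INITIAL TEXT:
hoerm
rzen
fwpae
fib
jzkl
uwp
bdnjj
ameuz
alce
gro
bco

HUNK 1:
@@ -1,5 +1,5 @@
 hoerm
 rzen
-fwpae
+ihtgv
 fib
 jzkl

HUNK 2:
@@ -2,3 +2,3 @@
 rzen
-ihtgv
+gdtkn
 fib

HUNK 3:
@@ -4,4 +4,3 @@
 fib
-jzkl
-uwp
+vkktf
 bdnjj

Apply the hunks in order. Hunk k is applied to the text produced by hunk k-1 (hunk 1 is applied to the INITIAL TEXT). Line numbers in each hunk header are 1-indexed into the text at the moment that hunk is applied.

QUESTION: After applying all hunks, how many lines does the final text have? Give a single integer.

Answer: 10

Derivation:
Hunk 1: at line 1 remove [fwpae] add [ihtgv] -> 11 lines: hoerm rzen ihtgv fib jzkl uwp bdnjj ameuz alce gro bco
Hunk 2: at line 2 remove [ihtgv] add [gdtkn] -> 11 lines: hoerm rzen gdtkn fib jzkl uwp bdnjj ameuz alce gro bco
Hunk 3: at line 4 remove [jzkl,uwp] add [vkktf] -> 10 lines: hoerm rzen gdtkn fib vkktf bdnjj ameuz alce gro bco
Final line count: 10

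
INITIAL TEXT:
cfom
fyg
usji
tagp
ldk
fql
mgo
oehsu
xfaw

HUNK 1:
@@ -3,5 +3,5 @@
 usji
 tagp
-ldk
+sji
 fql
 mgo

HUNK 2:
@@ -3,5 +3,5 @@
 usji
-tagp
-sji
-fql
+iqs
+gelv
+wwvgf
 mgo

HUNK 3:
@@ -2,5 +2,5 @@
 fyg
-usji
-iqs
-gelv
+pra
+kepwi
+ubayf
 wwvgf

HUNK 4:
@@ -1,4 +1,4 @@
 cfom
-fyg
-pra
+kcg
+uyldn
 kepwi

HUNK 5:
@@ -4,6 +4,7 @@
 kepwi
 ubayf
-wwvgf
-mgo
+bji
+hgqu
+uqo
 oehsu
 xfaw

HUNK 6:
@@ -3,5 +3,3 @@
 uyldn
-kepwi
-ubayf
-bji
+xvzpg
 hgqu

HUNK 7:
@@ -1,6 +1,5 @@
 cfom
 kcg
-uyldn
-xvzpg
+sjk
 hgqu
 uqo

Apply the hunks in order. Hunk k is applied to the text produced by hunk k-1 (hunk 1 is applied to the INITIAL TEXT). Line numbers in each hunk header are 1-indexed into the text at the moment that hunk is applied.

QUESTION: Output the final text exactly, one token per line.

Hunk 1: at line 3 remove [ldk] add [sji] -> 9 lines: cfom fyg usji tagp sji fql mgo oehsu xfaw
Hunk 2: at line 3 remove [tagp,sji,fql] add [iqs,gelv,wwvgf] -> 9 lines: cfom fyg usji iqs gelv wwvgf mgo oehsu xfaw
Hunk 3: at line 2 remove [usji,iqs,gelv] add [pra,kepwi,ubayf] -> 9 lines: cfom fyg pra kepwi ubayf wwvgf mgo oehsu xfaw
Hunk 4: at line 1 remove [fyg,pra] add [kcg,uyldn] -> 9 lines: cfom kcg uyldn kepwi ubayf wwvgf mgo oehsu xfaw
Hunk 5: at line 4 remove [wwvgf,mgo] add [bji,hgqu,uqo] -> 10 lines: cfom kcg uyldn kepwi ubayf bji hgqu uqo oehsu xfaw
Hunk 6: at line 3 remove [kepwi,ubayf,bji] add [xvzpg] -> 8 lines: cfom kcg uyldn xvzpg hgqu uqo oehsu xfaw
Hunk 7: at line 1 remove [uyldn,xvzpg] add [sjk] -> 7 lines: cfom kcg sjk hgqu uqo oehsu xfaw

Answer: cfom
kcg
sjk
hgqu
uqo
oehsu
xfaw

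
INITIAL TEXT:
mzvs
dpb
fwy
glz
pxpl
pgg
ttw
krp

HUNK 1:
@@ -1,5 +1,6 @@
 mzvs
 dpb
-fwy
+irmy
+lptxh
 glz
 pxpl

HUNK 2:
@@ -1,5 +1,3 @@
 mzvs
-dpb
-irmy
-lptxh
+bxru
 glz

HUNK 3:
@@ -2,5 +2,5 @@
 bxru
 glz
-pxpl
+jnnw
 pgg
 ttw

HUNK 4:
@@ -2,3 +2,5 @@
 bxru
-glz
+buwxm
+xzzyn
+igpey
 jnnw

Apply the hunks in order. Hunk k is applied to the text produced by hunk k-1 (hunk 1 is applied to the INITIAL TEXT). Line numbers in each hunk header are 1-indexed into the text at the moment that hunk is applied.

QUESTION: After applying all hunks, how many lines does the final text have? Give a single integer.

Hunk 1: at line 1 remove [fwy] add [irmy,lptxh] -> 9 lines: mzvs dpb irmy lptxh glz pxpl pgg ttw krp
Hunk 2: at line 1 remove [dpb,irmy,lptxh] add [bxru] -> 7 lines: mzvs bxru glz pxpl pgg ttw krp
Hunk 3: at line 2 remove [pxpl] add [jnnw] -> 7 lines: mzvs bxru glz jnnw pgg ttw krp
Hunk 4: at line 2 remove [glz] add [buwxm,xzzyn,igpey] -> 9 lines: mzvs bxru buwxm xzzyn igpey jnnw pgg ttw krp
Final line count: 9

Answer: 9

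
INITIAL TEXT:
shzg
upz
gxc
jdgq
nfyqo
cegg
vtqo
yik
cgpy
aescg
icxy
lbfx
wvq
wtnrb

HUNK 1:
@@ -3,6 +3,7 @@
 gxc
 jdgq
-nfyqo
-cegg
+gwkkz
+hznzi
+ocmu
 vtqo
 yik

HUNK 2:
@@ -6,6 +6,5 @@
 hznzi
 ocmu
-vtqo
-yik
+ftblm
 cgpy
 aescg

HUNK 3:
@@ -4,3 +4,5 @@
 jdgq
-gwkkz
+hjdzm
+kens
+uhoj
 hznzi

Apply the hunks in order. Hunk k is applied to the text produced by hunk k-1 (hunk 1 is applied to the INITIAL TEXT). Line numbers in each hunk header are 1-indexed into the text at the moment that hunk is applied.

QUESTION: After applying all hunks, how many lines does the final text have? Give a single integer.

Hunk 1: at line 3 remove [nfyqo,cegg] add [gwkkz,hznzi,ocmu] -> 15 lines: shzg upz gxc jdgq gwkkz hznzi ocmu vtqo yik cgpy aescg icxy lbfx wvq wtnrb
Hunk 2: at line 6 remove [vtqo,yik] add [ftblm] -> 14 lines: shzg upz gxc jdgq gwkkz hznzi ocmu ftblm cgpy aescg icxy lbfx wvq wtnrb
Hunk 3: at line 4 remove [gwkkz] add [hjdzm,kens,uhoj] -> 16 lines: shzg upz gxc jdgq hjdzm kens uhoj hznzi ocmu ftblm cgpy aescg icxy lbfx wvq wtnrb
Final line count: 16

Answer: 16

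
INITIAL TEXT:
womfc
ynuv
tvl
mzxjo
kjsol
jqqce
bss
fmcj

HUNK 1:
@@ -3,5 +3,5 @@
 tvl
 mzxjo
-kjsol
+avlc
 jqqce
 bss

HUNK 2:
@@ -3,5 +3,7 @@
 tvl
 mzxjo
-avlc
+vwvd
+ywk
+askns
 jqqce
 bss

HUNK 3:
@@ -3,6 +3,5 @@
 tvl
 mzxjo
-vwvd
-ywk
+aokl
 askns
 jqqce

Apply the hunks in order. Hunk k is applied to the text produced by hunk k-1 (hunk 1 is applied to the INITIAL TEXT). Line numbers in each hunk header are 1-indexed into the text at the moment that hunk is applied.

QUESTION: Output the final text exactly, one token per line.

Answer: womfc
ynuv
tvl
mzxjo
aokl
askns
jqqce
bss
fmcj

Derivation:
Hunk 1: at line 3 remove [kjsol] add [avlc] -> 8 lines: womfc ynuv tvl mzxjo avlc jqqce bss fmcj
Hunk 2: at line 3 remove [avlc] add [vwvd,ywk,askns] -> 10 lines: womfc ynuv tvl mzxjo vwvd ywk askns jqqce bss fmcj
Hunk 3: at line 3 remove [vwvd,ywk] add [aokl] -> 9 lines: womfc ynuv tvl mzxjo aokl askns jqqce bss fmcj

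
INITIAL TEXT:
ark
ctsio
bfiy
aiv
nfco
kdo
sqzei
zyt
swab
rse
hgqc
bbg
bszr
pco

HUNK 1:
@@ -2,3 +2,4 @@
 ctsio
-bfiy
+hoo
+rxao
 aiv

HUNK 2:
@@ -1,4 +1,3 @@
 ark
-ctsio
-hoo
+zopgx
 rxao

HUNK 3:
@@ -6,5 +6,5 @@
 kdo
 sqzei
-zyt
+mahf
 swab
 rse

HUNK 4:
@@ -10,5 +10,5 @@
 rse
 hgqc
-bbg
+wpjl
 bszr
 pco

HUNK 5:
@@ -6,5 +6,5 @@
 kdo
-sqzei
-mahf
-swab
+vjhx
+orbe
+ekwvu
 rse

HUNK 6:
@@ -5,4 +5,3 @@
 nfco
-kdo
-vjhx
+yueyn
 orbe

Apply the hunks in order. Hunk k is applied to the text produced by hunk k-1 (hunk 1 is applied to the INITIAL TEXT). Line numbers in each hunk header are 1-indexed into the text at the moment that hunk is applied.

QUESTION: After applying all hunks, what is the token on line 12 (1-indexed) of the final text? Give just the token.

Answer: bszr

Derivation:
Hunk 1: at line 2 remove [bfiy] add [hoo,rxao] -> 15 lines: ark ctsio hoo rxao aiv nfco kdo sqzei zyt swab rse hgqc bbg bszr pco
Hunk 2: at line 1 remove [ctsio,hoo] add [zopgx] -> 14 lines: ark zopgx rxao aiv nfco kdo sqzei zyt swab rse hgqc bbg bszr pco
Hunk 3: at line 6 remove [zyt] add [mahf] -> 14 lines: ark zopgx rxao aiv nfco kdo sqzei mahf swab rse hgqc bbg bszr pco
Hunk 4: at line 10 remove [bbg] add [wpjl] -> 14 lines: ark zopgx rxao aiv nfco kdo sqzei mahf swab rse hgqc wpjl bszr pco
Hunk 5: at line 6 remove [sqzei,mahf,swab] add [vjhx,orbe,ekwvu] -> 14 lines: ark zopgx rxao aiv nfco kdo vjhx orbe ekwvu rse hgqc wpjl bszr pco
Hunk 6: at line 5 remove [kdo,vjhx] add [yueyn] -> 13 lines: ark zopgx rxao aiv nfco yueyn orbe ekwvu rse hgqc wpjl bszr pco
Final line 12: bszr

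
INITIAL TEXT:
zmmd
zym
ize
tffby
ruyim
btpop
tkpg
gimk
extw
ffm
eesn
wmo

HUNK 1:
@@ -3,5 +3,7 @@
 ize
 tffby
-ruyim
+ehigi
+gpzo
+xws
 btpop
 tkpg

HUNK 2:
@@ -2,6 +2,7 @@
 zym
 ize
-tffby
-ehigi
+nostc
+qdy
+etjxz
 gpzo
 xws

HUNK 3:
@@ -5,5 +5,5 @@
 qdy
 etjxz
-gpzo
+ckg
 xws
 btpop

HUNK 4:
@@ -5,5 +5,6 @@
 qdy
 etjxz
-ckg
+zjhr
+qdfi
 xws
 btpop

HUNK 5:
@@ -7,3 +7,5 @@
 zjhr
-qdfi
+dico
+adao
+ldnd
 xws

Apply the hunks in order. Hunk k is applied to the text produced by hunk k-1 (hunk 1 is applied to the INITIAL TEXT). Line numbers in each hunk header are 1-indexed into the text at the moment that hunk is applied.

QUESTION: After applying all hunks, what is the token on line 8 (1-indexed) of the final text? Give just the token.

Answer: dico

Derivation:
Hunk 1: at line 3 remove [ruyim] add [ehigi,gpzo,xws] -> 14 lines: zmmd zym ize tffby ehigi gpzo xws btpop tkpg gimk extw ffm eesn wmo
Hunk 2: at line 2 remove [tffby,ehigi] add [nostc,qdy,etjxz] -> 15 lines: zmmd zym ize nostc qdy etjxz gpzo xws btpop tkpg gimk extw ffm eesn wmo
Hunk 3: at line 5 remove [gpzo] add [ckg] -> 15 lines: zmmd zym ize nostc qdy etjxz ckg xws btpop tkpg gimk extw ffm eesn wmo
Hunk 4: at line 5 remove [ckg] add [zjhr,qdfi] -> 16 lines: zmmd zym ize nostc qdy etjxz zjhr qdfi xws btpop tkpg gimk extw ffm eesn wmo
Hunk 5: at line 7 remove [qdfi] add [dico,adao,ldnd] -> 18 lines: zmmd zym ize nostc qdy etjxz zjhr dico adao ldnd xws btpop tkpg gimk extw ffm eesn wmo
Final line 8: dico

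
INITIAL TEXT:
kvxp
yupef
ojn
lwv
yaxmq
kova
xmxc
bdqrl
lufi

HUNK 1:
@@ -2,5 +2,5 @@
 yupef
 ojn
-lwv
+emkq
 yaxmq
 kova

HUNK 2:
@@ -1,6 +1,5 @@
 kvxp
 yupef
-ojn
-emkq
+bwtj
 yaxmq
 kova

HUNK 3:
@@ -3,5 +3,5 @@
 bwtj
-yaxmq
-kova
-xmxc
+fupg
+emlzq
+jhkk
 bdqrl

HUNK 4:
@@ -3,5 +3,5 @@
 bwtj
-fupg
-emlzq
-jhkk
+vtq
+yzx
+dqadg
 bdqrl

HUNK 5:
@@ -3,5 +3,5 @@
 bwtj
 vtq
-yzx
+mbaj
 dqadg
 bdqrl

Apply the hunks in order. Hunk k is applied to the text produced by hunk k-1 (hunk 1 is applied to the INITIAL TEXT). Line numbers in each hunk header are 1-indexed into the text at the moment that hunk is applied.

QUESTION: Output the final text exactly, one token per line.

Hunk 1: at line 2 remove [lwv] add [emkq] -> 9 lines: kvxp yupef ojn emkq yaxmq kova xmxc bdqrl lufi
Hunk 2: at line 1 remove [ojn,emkq] add [bwtj] -> 8 lines: kvxp yupef bwtj yaxmq kova xmxc bdqrl lufi
Hunk 3: at line 3 remove [yaxmq,kova,xmxc] add [fupg,emlzq,jhkk] -> 8 lines: kvxp yupef bwtj fupg emlzq jhkk bdqrl lufi
Hunk 4: at line 3 remove [fupg,emlzq,jhkk] add [vtq,yzx,dqadg] -> 8 lines: kvxp yupef bwtj vtq yzx dqadg bdqrl lufi
Hunk 5: at line 3 remove [yzx] add [mbaj] -> 8 lines: kvxp yupef bwtj vtq mbaj dqadg bdqrl lufi

Answer: kvxp
yupef
bwtj
vtq
mbaj
dqadg
bdqrl
lufi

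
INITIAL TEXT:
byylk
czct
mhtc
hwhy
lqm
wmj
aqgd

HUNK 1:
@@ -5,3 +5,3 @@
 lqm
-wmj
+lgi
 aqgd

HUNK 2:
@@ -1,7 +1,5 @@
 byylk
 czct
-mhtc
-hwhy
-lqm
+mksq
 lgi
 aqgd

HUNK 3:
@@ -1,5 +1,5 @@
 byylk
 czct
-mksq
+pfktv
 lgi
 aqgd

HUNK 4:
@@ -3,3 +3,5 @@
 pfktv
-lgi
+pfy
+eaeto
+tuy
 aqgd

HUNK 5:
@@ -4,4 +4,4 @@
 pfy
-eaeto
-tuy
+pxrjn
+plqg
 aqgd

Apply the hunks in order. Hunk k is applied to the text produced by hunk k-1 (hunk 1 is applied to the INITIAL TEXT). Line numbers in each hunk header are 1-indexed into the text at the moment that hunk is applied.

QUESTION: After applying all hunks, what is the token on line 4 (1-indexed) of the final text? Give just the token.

Answer: pfy

Derivation:
Hunk 1: at line 5 remove [wmj] add [lgi] -> 7 lines: byylk czct mhtc hwhy lqm lgi aqgd
Hunk 2: at line 1 remove [mhtc,hwhy,lqm] add [mksq] -> 5 lines: byylk czct mksq lgi aqgd
Hunk 3: at line 1 remove [mksq] add [pfktv] -> 5 lines: byylk czct pfktv lgi aqgd
Hunk 4: at line 3 remove [lgi] add [pfy,eaeto,tuy] -> 7 lines: byylk czct pfktv pfy eaeto tuy aqgd
Hunk 5: at line 4 remove [eaeto,tuy] add [pxrjn,plqg] -> 7 lines: byylk czct pfktv pfy pxrjn plqg aqgd
Final line 4: pfy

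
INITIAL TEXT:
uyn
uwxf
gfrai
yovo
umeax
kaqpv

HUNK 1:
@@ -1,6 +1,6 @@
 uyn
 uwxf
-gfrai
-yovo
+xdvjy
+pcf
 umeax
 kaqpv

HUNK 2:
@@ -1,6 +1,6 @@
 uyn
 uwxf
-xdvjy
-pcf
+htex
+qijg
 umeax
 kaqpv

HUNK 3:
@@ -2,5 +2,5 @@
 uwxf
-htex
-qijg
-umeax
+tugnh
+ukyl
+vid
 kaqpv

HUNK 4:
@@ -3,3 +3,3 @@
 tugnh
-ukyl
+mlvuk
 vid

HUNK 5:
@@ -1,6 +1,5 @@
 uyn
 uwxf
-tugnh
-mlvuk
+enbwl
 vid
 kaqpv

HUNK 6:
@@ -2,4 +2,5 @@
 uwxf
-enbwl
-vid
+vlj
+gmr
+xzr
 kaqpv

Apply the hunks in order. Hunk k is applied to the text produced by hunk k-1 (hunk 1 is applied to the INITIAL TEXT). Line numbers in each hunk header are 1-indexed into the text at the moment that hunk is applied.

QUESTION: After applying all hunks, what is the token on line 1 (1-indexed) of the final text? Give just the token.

Hunk 1: at line 1 remove [gfrai,yovo] add [xdvjy,pcf] -> 6 lines: uyn uwxf xdvjy pcf umeax kaqpv
Hunk 2: at line 1 remove [xdvjy,pcf] add [htex,qijg] -> 6 lines: uyn uwxf htex qijg umeax kaqpv
Hunk 3: at line 2 remove [htex,qijg,umeax] add [tugnh,ukyl,vid] -> 6 lines: uyn uwxf tugnh ukyl vid kaqpv
Hunk 4: at line 3 remove [ukyl] add [mlvuk] -> 6 lines: uyn uwxf tugnh mlvuk vid kaqpv
Hunk 5: at line 1 remove [tugnh,mlvuk] add [enbwl] -> 5 lines: uyn uwxf enbwl vid kaqpv
Hunk 6: at line 2 remove [enbwl,vid] add [vlj,gmr,xzr] -> 6 lines: uyn uwxf vlj gmr xzr kaqpv
Final line 1: uyn

Answer: uyn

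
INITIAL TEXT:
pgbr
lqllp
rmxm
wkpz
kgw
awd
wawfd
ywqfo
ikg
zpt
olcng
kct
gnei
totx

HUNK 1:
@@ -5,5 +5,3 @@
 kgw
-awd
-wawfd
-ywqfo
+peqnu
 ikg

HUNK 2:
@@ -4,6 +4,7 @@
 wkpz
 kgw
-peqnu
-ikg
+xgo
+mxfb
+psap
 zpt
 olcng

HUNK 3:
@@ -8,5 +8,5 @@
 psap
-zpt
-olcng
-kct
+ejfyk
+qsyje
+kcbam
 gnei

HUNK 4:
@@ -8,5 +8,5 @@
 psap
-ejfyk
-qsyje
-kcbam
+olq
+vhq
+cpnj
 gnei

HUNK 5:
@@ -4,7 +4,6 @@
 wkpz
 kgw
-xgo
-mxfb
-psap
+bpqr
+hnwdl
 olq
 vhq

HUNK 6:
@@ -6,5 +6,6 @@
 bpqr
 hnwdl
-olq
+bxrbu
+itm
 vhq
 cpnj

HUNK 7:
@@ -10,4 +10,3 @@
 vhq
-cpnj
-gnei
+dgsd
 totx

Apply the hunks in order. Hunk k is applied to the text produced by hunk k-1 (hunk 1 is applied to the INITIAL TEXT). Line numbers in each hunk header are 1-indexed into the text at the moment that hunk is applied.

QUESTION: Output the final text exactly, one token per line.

Answer: pgbr
lqllp
rmxm
wkpz
kgw
bpqr
hnwdl
bxrbu
itm
vhq
dgsd
totx

Derivation:
Hunk 1: at line 5 remove [awd,wawfd,ywqfo] add [peqnu] -> 12 lines: pgbr lqllp rmxm wkpz kgw peqnu ikg zpt olcng kct gnei totx
Hunk 2: at line 4 remove [peqnu,ikg] add [xgo,mxfb,psap] -> 13 lines: pgbr lqllp rmxm wkpz kgw xgo mxfb psap zpt olcng kct gnei totx
Hunk 3: at line 8 remove [zpt,olcng,kct] add [ejfyk,qsyje,kcbam] -> 13 lines: pgbr lqllp rmxm wkpz kgw xgo mxfb psap ejfyk qsyje kcbam gnei totx
Hunk 4: at line 8 remove [ejfyk,qsyje,kcbam] add [olq,vhq,cpnj] -> 13 lines: pgbr lqllp rmxm wkpz kgw xgo mxfb psap olq vhq cpnj gnei totx
Hunk 5: at line 4 remove [xgo,mxfb,psap] add [bpqr,hnwdl] -> 12 lines: pgbr lqllp rmxm wkpz kgw bpqr hnwdl olq vhq cpnj gnei totx
Hunk 6: at line 6 remove [olq] add [bxrbu,itm] -> 13 lines: pgbr lqllp rmxm wkpz kgw bpqr hnwdl bxrbu itm vhq cpnj gnei totx
Hunk 7: at line 10 remove [cpnj,gnei] add [dgsd] -> 12 lines: pgbr lqllp rmxm wkpz kgw bpqr hnwdl bxrbu itm vhq dgsd totx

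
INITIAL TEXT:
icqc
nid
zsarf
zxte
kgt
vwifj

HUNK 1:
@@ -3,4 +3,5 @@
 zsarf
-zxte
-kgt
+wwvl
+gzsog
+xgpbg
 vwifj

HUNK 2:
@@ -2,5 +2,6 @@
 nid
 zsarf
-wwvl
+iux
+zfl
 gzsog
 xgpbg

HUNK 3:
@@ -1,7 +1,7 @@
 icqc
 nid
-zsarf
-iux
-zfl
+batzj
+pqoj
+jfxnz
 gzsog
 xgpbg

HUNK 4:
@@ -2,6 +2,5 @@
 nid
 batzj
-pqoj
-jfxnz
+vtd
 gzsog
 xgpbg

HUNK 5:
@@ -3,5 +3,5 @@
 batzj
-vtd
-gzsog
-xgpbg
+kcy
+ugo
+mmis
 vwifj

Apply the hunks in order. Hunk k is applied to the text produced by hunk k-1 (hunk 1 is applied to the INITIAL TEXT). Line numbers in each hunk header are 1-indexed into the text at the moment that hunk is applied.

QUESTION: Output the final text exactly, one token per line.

Answer: icqc
nid
batzj
kcy
ugo
mmis
vwifj

Derivation:
Hunk 1: at line 3 remove [zxte,kgt] add [wwvl,gzsog,xgpbg] -> 7 lines: icqc nid zsarf wwvl gzsog xgpbg vwifj
Hunk 2: at line 2 remove [wwvl] add [iux,zfl] -> 8 lines: icqc nid zsarf iux zfl gzsog xgpbg vwifj
Hunk 3: at line 1 remove [zsarf,iux,zfl] add [batzj,pqoj,jfxnz] -> 8 lines: icqc nid batzj pqoj jfxnz gzsog xgpbg vwifj
Hunk 4: at line 2 remove [pqoj,jfxnz] add [vtd] -> 7 lines: icqc nid batzj vtd gzsog xgpbg vwifj
Hunk 5: at line 3 remove [vtd,gzsog,xgpbg] add [kcy,ugo,mmis] -> 7 lines: icqc nid batzj kcy ugo mmis vwifj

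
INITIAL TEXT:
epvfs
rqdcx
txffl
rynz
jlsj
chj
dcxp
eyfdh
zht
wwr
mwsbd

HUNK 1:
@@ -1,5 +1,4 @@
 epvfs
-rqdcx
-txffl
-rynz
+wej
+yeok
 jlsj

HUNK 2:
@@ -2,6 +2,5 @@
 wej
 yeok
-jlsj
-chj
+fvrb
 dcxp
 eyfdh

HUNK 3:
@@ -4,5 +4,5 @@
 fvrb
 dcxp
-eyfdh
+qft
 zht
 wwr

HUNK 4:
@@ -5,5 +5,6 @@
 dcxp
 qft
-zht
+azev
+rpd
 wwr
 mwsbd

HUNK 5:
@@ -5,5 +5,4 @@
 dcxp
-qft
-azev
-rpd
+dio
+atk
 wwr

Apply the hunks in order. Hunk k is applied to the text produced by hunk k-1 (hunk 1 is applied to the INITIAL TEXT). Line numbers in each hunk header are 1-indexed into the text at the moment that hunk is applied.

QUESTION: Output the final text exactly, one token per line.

Hunk 1: at line 1 remove [rqdcx,txffl,rynz] add [wej,yeok] -> 10 lines: epvfs wej yeok jlsj chj dcxp eyfdh zht wwr mwsbd
Hunk 2: at line 2 remove [jlsj,chj] add [fvrb] -> 9 lines: epvfs wej yeok fvrb dcxp eyfdh zht wwr mwsbd
Hunk 3: at line 4 remove [eyfdh] add [qft] -> 9 lines: epvfs wej yeok fvrb dcxp qft zht wwr mwsbd
Hunk 4: at line 5 remove [zht] add [azev,rpd] -> 10 lines: epvfs wej yeok fvrb dcxp qft azev rpd wwr mwsbd
Hunk 5: at line 5 remove [qft,azev,rpd] add [dio,atk] -> 9 lines: epvfs wej yeok fvrb dcxp dio atk wwr mwsbd

Answer: epvfs
wej
yeok
fvrb
dcxp
dio
atk
wwr
mwsbd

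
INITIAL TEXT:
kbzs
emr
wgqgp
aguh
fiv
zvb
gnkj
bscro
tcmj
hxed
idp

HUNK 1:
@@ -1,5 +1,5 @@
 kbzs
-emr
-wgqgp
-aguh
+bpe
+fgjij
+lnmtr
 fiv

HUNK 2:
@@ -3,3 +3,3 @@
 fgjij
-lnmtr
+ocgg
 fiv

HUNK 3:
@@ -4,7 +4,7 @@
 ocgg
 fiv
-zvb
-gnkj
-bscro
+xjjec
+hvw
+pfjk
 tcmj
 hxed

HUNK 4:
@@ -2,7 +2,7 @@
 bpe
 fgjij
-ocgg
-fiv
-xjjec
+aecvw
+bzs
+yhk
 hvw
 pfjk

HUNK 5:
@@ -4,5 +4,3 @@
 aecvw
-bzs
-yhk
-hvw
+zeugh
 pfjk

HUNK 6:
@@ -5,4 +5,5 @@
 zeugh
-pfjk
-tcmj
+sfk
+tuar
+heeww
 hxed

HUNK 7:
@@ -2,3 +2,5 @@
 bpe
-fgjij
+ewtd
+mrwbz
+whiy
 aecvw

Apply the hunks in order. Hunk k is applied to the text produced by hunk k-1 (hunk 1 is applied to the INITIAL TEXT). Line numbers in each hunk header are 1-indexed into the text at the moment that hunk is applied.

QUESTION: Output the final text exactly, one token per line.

Hunk 1: at line 1 remove [emr,wgqgp,aguh] add [bpe,fgjij,lnmtr] -> 11 lines: kbzs bpe fgjij lnmtr fiv zvb gnkj bscro tcmj hxed idp
Hunk 2: at line 3 remove [lnmtr] add [ocgg] -> 11 lines: kbzs bpe fgjij ocgg fiv zvb gnkj bscro tcmj hxed idp
Hunk 3: at line 4 remove [zvb,gnkj,bscro] add [xjjec,hvw,pfjk] -> 11 lines: kbzs bpe fgjij ocgg fiv xjjec hvw pfjk tcmj hxed idp
Hunk 4: at line 2 remove [ocgg,fiv,xjjec] add [aecvw,bzs,yhk] -> 11 lines: kbzs bpe fgjij aecvw bzs yhk hvw pfjk tcmj hxed idp
Hunk 5: at line 4 remove [bzs,yhk,hvw] add [zeugh] -> 9 lines: kbzs bpe fgjij aecvw zeugh pfjk tcmj hxed idp
Hunk 6: at line 5 remove [pfjk,tcmj] add [sfk,tuar,heeww] -> 10 lines: kbzs bpe fgjij aecvw zeugh sfk tuar heeww hxed idp
Hunk 7: at line 2 remove [fgjij] add [ewtd,mrwbz,whiy] -> 12 lines: kbzs bpe ewtd mrwbz whiy aecvw zeugh sfk tuar heeww hxed idp

Answer: kbzs
bpe
ewtd
mrwbz
whiy
aecvw
zeugh
sfk
tuar
heeww
hxed
idp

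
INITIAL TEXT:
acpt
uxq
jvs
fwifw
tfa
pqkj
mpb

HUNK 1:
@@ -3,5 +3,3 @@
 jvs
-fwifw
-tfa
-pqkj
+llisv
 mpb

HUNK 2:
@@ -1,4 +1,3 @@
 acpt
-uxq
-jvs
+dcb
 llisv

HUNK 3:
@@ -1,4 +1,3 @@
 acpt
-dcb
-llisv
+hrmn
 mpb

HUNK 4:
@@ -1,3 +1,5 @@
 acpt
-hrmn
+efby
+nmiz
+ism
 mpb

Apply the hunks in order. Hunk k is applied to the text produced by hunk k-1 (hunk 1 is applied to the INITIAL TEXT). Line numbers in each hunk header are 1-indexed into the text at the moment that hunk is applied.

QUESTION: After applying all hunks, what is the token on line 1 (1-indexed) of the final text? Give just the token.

Hunk 1: at line 3 remove [fwifw,tfa,pqkj] add [llisv] -> 5 lines: acpt uxq jvs llisv mpb
Hunk 2: at line 1 remove [uxq,jvs] add [dcb] -> 4 lines: acpt dcb llisv mpb
Hunk 3: at line 1 remove [dcb,llisv] add [hrmn] -> 3 lines: acpt hrmn mpb
Hunk 4: at line 1 remove [hrmn] add [efby,nmiz,ism] -> 5 lines: acpt efby nmiz ism mpb
Final line 1: acpt

Answer: acpt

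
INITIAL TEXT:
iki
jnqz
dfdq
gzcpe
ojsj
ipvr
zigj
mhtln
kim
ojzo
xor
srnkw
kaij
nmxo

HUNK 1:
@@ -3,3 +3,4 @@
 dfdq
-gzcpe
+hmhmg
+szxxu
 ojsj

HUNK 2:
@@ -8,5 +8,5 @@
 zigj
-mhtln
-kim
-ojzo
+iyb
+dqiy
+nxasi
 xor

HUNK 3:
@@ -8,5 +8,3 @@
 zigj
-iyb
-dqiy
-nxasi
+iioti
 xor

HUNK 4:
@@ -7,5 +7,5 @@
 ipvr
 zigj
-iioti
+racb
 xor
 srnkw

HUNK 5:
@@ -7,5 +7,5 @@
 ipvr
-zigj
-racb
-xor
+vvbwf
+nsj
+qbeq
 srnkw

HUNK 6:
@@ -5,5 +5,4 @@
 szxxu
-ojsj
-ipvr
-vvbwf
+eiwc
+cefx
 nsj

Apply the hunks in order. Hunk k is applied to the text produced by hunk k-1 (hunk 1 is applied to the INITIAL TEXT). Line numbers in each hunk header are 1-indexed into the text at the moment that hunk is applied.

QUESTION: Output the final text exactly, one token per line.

Answer: iki
jnqz
dfdq
hmhmg
szxxu
eiwc
cefx
nsj
qbeq
srnkw
kaij
nmxo

Derivation:
Hunk 1: at line 3 remove [gzcpe] add [hmhmg,szxxu] -> 15 lines: iki jnqz dfdq hmhmg szxxu ojsj ipvr zigj mhtln kim ojzo xor srnkw kaij nmxo
Hunk 2: at line 8 remove [mhtln,kim,ojzo] add [iyb,dqiy,nxasi] -> 15 lines: iki jnqz dfdq hmhmg szxxu ojsj ipvr zigj iyb dqiy nxasi xor srnkw kaij nmxo
Hunk 3: at line 8 remove [iyb,dqiy,nxasi] add [iioti] -> 13 lines: iki jnqz dfdq hmhmg szxxu ojsj ipvr zigj iioti xor srnkw kaij nmxo
Hunk 4: at line 7 remove [iioti] add [racb] -> 13 lines: iki jnqz dfdq hmhmg szxxu ojsj ipvr zigj racb xor srnkw kaij nmxo
Hunk 5: at line 7 remove [zigj,racb,xor] add [vvbwf,nsj,qbeq] -> 13 lines: iki jnqz dfdq hmhmg szxxu ojsj ipvr vvbwf nsj qbeq srnkw kaij nmxo
Hunk 6: at line 5 remove [ojsj,ipvr,vvbwf] add [eiwc,cefx] -> 12 lines: iki jnqz dfdq hmhmg szxxu eiwc cefx nsj qbeq srnkw kaij nmxo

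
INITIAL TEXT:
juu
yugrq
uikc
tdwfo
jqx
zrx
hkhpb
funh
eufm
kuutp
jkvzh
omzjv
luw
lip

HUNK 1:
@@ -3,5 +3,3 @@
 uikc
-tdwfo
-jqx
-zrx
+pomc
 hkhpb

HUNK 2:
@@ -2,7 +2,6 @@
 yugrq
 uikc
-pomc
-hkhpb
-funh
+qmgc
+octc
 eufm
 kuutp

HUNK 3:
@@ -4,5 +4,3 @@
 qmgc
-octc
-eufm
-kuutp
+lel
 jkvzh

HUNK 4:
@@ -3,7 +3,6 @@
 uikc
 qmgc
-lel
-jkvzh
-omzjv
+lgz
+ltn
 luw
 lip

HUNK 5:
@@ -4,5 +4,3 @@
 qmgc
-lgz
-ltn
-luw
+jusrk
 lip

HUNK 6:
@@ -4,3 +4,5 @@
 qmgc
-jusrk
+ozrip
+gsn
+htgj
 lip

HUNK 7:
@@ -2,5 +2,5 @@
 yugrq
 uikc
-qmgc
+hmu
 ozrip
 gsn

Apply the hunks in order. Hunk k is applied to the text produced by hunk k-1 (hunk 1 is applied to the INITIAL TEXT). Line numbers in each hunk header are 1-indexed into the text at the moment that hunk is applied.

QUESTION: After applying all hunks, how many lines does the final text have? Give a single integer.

Hunk 1: at line 3 remove [tdwfo,jqx,zrx] add [pomc] -> 12 lines: juu yugrq uikc pomc hkhpb funh eufm kuutp jkvzh omzjv luw lip
Hunk 2: at line 2 remove [pomc,hkhpb,funh] add [qmgc,octc] -> 11 lines: juu yugrq uikc qmgc octc eufm kuutp jkvzh omzjv luw lip
Hunk 3: at line 4 remove [octc,eufm,kuutp] add [lel] -> 9 lines: juu yugrq uikc qmgc lel jkvzh omzjv luw lip
Hunk 4: at line 3 remove [lel,jkvzh,omzjv] add [lgz,ltn] -> 8 lines: juu yugrq uikc qmgc lgz ltn luw lip
Hunk 5: at line 4 remove [lgz,ltn,luw] add [jusrk] -> 6 lines: juu yugrq uikc qmgc jusrk lip
Hunk 6: at line 4 remove [jusrk] add [ozrip,gsn,htgj] -> 8 lines: juu yugrq uikc qmgc ozrip gsn htgj lip
Hunk 7: at line 2 remove [qmgc] add [hmu] -> 8 lines: juu yugrq uikc hmu ozrip gsn htgj lip
Final line count: 8

Answer: 8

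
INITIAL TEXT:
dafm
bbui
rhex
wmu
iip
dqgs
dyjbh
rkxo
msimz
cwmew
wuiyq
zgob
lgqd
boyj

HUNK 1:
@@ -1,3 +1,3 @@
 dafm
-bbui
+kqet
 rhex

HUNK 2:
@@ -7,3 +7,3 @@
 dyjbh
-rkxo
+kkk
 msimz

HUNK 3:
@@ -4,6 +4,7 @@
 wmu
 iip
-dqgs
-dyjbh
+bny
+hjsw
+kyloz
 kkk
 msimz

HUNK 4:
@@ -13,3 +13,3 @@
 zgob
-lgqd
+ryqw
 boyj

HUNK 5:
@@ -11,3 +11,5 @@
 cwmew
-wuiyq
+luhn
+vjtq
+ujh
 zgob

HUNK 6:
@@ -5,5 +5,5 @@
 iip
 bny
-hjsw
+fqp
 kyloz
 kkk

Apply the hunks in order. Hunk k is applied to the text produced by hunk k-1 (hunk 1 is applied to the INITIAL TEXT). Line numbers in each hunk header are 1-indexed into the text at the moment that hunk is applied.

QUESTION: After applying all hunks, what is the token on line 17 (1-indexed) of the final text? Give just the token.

Answer: boyj

Derivation:
Hunk 1: at line 1 remove [bbui] add [kqet] -> 14 lines: dafm kqet rhex wmu iip dqgs dyjbh rkxo msimz cwmew wuiyq zgob lgqd boyj
Hunk 2: at line 7 remove [rkxo] add [kkk] -> 14 lines: dafm kqet rhex wmu iip dqgs dyjbh kkk msimz cwmew wuiyq zgob lgqd boyj
Hunk 3: at line 4 remove [dqgs,dyjbh] add [bny,hjsw,kyloz] -> 15 lines: dafm kqet rhex wmu iip bny hjsw kyloz kkk msimz cwmew wuiyq zgob lgqd boyj
Hunk 4: at line 13 remove [lgqd] add [ryqw] -> 15 lines: dafm kqet rhex wmu iip bny hjsw kyloz kkk msimz cwmew wuiyq zgob ryqw boyj
Hunk 5: at line 11 remove [wuiyq] add [luhn,vjtq,ujh] -> 17 lines: dafm kqet rhex wmu iip bny hjsw kyloz kkk msimz cwmew luhn vjtq ujh zgob ryqw boyj
Hunk 6: at line 5 remove [hjsw] add [fqp] -> 17 lines: dafm kqet rhex wmu iip bny fqp kyloz kkk msimz cwmew luhn vjtq ujh zgob ryqw boyj
Final line 17: boyj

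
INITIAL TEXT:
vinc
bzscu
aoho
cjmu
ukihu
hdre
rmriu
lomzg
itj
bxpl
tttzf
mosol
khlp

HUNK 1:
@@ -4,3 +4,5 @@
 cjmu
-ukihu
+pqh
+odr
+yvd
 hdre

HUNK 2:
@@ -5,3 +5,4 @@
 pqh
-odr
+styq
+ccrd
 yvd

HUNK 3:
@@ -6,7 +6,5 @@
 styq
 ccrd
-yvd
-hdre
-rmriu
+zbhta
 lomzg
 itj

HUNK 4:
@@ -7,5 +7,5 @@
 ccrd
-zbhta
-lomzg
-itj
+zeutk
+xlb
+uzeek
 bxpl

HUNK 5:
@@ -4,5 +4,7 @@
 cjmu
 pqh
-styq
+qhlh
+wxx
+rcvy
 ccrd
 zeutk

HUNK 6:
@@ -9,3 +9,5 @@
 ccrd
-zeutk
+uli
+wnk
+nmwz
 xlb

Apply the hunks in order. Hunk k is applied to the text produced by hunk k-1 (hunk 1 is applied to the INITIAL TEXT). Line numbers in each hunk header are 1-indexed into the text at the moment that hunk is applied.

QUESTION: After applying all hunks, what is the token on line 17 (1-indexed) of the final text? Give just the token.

Hunk 1: at line 4 remove [ukihu] add [pqh,odr,yvd] -> 15 lines: vinc bzscu aoho cjmu pqh odr yvd hdre rmriu lomzg itj bxpl tttzf mosol khlp
Hunk 2: at line 5 remove [odr] add [styq,ccrd] -> 16 lines: vinc bzscu aoho cjmu pqh styq ccrd yvd hdre rmriu lomzg itj bxpl tttzf mosol khlp
Hunk 3: at line 6 remove [yvd,hdre,rmriu] add [zbhta] -> 14 lines: vinc bzscu aoho cjmu pqh styq ccrd zbhta lomzg itj bxpl tttzf mosol khlp
Hunk 4: at line 7 remove [zbhta,lomzg,itj] add [zeutk,xlb,uzeek] -> 14 lines: vinc bzscu aoho cjmu pqh styq ccrd zeutk xlb uzeek bxpl tttzf mosol khlp
Hunk 5: at line 4 remove [styq] add [qhlh,wxx,rcvy] -> 16 lines: vinc bzscu aoho cjmu pqh qhlh wxx rcvy ccrd zeutk xlb uzeek bxpl tttzf mosol khlp
Hunk 6: at line 9 remove [zeutk] add [uli,wnk,nmwz] -> 18 lines: vinc bzscu aoho cjmu pqh qhlh wxx rcvy ccrd uli wnk nmwz xlb uzeek bxpl tttzf mosol khlp
Final line 17: mosol

Answer: mosol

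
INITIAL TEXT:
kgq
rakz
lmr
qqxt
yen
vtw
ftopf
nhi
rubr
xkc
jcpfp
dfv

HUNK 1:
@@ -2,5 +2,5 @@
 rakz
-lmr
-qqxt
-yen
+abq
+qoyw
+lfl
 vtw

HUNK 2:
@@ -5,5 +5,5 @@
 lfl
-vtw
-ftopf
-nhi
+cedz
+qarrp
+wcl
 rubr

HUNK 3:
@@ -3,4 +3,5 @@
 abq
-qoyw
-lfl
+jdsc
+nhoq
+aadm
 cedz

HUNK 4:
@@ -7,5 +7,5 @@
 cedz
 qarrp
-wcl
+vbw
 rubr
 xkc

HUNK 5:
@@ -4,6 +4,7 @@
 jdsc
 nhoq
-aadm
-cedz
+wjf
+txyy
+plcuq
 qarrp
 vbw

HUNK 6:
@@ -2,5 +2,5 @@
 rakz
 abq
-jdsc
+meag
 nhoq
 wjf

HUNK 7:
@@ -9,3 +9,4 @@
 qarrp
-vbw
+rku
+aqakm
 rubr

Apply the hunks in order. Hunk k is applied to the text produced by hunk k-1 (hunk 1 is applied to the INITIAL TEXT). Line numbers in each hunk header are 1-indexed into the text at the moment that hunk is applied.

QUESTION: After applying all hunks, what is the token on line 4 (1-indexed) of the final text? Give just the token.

Hunk 1: at line 2 remove [lmr,qqxt,yen] add [abq,qoyw,lfl] -> 12 lines: kgq rakz abq qoyw lfl vtw ftopf nhi rubr xkc jcpfp dfv
Hunk 2: at line 5 remove [vtw,ftopf,nhi] add [cedz,qarrp,wcl] -> 12 lines: kgq rakz abq qoyw lfl cedz qarrp wcl rubr xkc jcpfp dfv
Hunk 3: at line 3 remove [qoyw,lfl] add [jdsc,nhoq,aadm] -> 13 lines: kgq rakz abq jdsc nhoq aadm cedz qarrp wcl rubr xkc jcpfp dfv
Hunk 4: at line 7 remove [wcl] add [vbw] -> 13 lines: kgq rakz abq jdsc nhoq aadm cedz qarrp vbw rubr xkc jcpfp dfv
Hunk 5: at line 4 remove [aadm,cedz] add [wjf,txyy,plcuq] -> 14 lines: kgq rakz abq jdsc nhoq wjf txyy plcuq qarrp vbw rubr xkc jcpfp dfv
Hunk 6: at line 2 remove [jdsc] add [meag] -> 14 lines: kgq rakz abq meag nhoq wjf txyy plcuq qarrp vbw rubr xkc jcpfp dfv
Hunk 7: at line 9 remove [vbw] add [rku,aqakm] -> 15 lines: kgq rakz abq meag nhoq wjf txyy plcuq qarrp rku aqakm rubr xkc jcpfp dfv
Final line 4: meag

Answer: meag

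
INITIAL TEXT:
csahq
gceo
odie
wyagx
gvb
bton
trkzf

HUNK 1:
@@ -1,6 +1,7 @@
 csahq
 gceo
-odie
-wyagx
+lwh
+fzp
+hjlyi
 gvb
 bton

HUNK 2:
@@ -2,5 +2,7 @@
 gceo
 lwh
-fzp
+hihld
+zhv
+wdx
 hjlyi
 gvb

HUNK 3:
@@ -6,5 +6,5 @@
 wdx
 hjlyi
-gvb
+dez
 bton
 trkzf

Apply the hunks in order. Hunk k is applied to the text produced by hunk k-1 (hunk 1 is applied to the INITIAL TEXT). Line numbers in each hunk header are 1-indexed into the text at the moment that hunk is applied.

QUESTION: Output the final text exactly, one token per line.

Answer: csahq
gceo
lwh
hihld
zhv
wdx
hjlyi
dez
bton
trkzf

Derivation:
Hunk 1: at line 1 remove [odie,wyagx] add [lwh,fzp,hjlyi] -> 8 lines: csahq gceo lwh fzp hjlyi gvb bton trkzf
Hunk 2: at line 2 remove [fzp] add [hihld,zhv,wdx] -> 10 lines: csahq gceo lwh hihld zhv wdx hjlyi gvb bton trkzf
Hunk 3: at line 6 remove [gvb] add [dez] -> 10 lines: csahq gceo lwh hihld zhv wdx hjlyi dez bton trkzf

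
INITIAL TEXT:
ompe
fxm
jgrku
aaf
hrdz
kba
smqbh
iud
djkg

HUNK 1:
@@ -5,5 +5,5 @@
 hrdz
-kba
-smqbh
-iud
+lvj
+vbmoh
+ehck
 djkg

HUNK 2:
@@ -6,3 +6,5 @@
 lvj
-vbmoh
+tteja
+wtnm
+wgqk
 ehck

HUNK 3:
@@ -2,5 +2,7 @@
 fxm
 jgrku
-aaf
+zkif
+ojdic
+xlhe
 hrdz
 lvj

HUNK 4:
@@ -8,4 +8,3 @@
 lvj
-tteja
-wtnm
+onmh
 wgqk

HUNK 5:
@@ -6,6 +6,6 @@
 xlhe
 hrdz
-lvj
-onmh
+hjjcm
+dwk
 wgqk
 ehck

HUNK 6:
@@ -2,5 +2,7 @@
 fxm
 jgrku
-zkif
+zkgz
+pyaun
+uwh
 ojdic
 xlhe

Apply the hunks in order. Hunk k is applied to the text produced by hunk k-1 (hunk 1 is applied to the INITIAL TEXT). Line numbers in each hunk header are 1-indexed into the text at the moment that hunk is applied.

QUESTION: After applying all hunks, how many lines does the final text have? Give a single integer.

Answer: 14

Derivation:
Hunk 1: at line 5 remove [kba,smqbh,iud] add [lvj,vbmoh,ehck] -> 9 lines: ompe fxm jgrku aaf hrdz lvj vbmoh ehck djkg
Hunk 2: at line 6 remove [vbmoh] add [tteja,wtnm,wgqk] -> 11 lines: ompe fxm jgrku aaf hrdz lvj tteja wtnm wgqk ehck djkg
Hunk 3: at line 2 remove [aaf] add [zkif,ojdic,xlhe] -> 13 lines: ompe fxm jgrku zkif ojdic xlhe hrdz lvj tteja wtnm wgqk ehck djkg
Hunk 4: at line 8 remove [tteja,wtnm] add [onmh] -> 12 lines: ompe fxm jgrku zkif ojdic xlhe hrdz lvj onmh wgqk ehck djkg
Hunk 5: at line 6 remove [lvj,onmh] add [hjjcm,dwk] -> 12 lines: ompe fxm jgrku zkif ojdic xlhe hrdz hjjcm dwk wgqk ehck djkg
Hunk 6: at line 2 remove [zkif] add [zkgz,pyaun,uwh] -> 14 lines: ompe fxm jgrku zkgz pyaun uwh ojdic xlhe hrdz hjjcm dwk wgqk ehck djkg
Final line count: 14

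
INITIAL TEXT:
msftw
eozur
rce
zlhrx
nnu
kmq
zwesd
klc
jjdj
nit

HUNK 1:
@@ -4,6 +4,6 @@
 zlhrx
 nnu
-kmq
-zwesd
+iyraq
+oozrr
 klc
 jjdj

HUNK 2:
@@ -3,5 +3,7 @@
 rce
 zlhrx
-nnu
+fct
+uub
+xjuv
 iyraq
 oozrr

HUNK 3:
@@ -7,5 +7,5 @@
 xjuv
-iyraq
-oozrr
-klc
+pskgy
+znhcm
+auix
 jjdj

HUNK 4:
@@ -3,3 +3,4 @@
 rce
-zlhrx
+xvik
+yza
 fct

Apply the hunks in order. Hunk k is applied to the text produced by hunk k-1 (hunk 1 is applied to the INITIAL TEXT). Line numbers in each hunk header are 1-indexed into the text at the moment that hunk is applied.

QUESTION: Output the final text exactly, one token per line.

Hunk 1: at line 4 remove [kmq,zwesd] add [iyraq,oozrr] -> 10 lines: msftw eozur rce zlhrx nnu iyraq oozrr klc jjdj nit
Hunk 2: at line 3 remove [nnu] add [fct,uub,xjuv] -> 12 lines: msftw eozur rce zlhrx fct uub xjuv iyraq oozrr klc jjdj nit
Hunk 3: at line 7 remove [iyraq,oozrr,klc] add [pskgy,znhcm,auix] -> 12 lines: msftw eozur rce zlhrx fct uub xjuv pskgy znhcm auix jjdj nit
Hunk 4: at line 3 remove [zlhrx] add [xvik,yza] -> 13 lines: msftw eozur rce xvik yza fct uub xjuv pskgy znhcm auix jjdj nit

Answer: msftw
eozur
rce
xvik
yza
fct
uub
xjuv
pskgy
znhcm
auix
jjdj
nit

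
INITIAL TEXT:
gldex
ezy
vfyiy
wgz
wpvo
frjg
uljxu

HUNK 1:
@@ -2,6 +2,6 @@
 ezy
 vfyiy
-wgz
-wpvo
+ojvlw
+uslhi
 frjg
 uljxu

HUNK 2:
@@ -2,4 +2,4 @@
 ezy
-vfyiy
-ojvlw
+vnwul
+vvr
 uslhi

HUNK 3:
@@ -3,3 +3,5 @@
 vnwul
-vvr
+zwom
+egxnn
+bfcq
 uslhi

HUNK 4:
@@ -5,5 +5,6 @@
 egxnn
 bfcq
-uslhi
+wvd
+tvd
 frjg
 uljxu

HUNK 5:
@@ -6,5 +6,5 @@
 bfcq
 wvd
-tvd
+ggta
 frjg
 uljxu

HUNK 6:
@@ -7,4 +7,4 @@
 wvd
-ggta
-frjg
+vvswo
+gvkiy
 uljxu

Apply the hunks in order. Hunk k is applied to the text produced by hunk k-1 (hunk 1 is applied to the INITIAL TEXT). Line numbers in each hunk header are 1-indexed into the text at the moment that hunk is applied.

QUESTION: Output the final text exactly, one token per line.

Hunk 1: at line 2 remove [wgz,wpvo] add [ojvlw,uslhi] -> 7 lines: gldex ezy vfyiy ojvlw uslhi frjg uljxu
Hunk 2: at line 2 remove [vfyiy,ojvlw] add [vnwul,vvr] -> 7 lines: gldex ezy vnwul vvr uslhi frjg uljxu
Hunk 3: at line 3 remove [vvr] add [zwom,egxnn,bfcq] -> 9 lines: gldex ezy vnwul zwom egxnn bfcq uslhi frjg uljxu
Hunk 4: at line 5 remove [uslhi] add [wvd,tvd] -> 10 lines: gldex ezy vnwul zwom egxnn bfcq wvd tvd frjg uljxu
Hunk 5: at line 6 remove [tvd] add [ggta] -> 10 lines: gldex ezy vnwul zwom egxnn bfcq wvd ggta frjg uljxu
Hunk 6: at line 7 remove [ggta,frjg] add [vvswo,gvkiy] -> 10 lines: gldex ezy vnwul zwom egxnn bfcq wvd vvswo gvkiy uljxu

Answer: gldex
ezy
vnwul
zwom
egxnn
bfcq
wvd
vvswo
gvkiy
uljxu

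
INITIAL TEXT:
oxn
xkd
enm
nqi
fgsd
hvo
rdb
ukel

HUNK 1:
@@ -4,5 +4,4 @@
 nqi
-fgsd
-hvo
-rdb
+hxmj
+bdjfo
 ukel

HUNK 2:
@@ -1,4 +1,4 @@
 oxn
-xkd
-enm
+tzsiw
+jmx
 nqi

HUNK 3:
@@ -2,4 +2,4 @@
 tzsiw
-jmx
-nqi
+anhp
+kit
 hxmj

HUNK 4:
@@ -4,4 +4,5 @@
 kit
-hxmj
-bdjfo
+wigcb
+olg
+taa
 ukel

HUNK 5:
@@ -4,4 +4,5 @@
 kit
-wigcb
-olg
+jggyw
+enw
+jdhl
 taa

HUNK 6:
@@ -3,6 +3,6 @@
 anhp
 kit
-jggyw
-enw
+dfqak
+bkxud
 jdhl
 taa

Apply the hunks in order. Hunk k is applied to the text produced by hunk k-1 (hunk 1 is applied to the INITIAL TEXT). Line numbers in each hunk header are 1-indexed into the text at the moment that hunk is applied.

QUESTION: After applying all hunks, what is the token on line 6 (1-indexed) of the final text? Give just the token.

Hunk 1: at line 4 remove [fgsd,hvo,rdb] add [hxmj,bdjfo] -> 7 lines: oxn xkd enm nqi hxmj bdjfo ukel
Hunk 2: at line 1 remove [xkd,enm] add [tzsiw,jmx] -> 7 lines: oxn tzsiw jmx nqi hxmj bdjfo ukel
Hunk 3: at line 2 remove [jmx,nqi] add [anhp,kit] -> 7 lines: oxn tzsiw anhp kit hxmj bdjfo ukel
Hunk 4: at line 4 remove [hxmj,bdjfo] add [wigcb,olg,taa] -> 8 lines: oxn tzsiw anhp kit wigcb olg taa ukel
Hunk 5: at line 4 remove [wigcb,olg] add [jggyw,enw,jdhl] -> 9 lines: oxn tzsiw anhp kit jggyw enw jdhl taa ukel
Hunk 6: at line 3 remove [jggyw,enw] add [dfqak,bkxud] -> 9 lines: oxn tzsiw anhp kit dfqak bkxud jdhl taa ukel
Final line 6: bkxud

Answer: bkxud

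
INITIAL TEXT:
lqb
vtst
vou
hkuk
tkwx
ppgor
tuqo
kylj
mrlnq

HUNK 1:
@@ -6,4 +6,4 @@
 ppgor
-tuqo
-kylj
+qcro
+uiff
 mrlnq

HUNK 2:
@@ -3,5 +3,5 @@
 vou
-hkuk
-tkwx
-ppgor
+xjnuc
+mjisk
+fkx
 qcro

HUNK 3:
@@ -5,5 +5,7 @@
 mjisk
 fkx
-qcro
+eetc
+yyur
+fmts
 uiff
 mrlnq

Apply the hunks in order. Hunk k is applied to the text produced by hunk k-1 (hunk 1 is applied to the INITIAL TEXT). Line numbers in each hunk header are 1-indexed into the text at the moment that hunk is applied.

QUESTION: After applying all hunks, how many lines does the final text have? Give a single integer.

Answer: 11

Derivation:
Hunk 1: at line 6 remove [tuqo,kylj] add [qcro,uiff] -> 9 lines: lqb vtst vou hkuk tkwx ppgor qcro uiff mrlnq
Hunk 2: at line 3 remove [hkuk,tkwx,ppgor] add [xjnuc,mjisk,fkx] -> 9 lines: lqb vtst vou xjnuc mjisk fkx qcro uiff mrlnq
Hunk 3: at line 5 remove [qcro] add [eetc,yyur,fmts] -> 11 lines: lqb vtst vou xjnuc mjisk fkx eetc yyur fmts uiff mrlnq
Final line count: 11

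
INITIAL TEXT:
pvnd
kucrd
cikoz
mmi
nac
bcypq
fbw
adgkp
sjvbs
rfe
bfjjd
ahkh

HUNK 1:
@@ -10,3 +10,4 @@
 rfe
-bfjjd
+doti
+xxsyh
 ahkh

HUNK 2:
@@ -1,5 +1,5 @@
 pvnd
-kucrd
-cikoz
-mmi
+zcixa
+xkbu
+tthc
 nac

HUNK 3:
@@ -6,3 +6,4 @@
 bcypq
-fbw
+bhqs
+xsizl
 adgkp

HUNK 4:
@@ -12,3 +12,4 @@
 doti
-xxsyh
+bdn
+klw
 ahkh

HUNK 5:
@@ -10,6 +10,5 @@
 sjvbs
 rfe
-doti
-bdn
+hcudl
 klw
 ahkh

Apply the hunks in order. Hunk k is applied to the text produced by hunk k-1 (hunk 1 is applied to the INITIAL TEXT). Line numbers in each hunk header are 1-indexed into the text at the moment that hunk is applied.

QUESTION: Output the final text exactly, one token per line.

Answer: pvnd
zcixa
xkbu
tthc
nac
bcypq
bhqs
xsizl
adgkp
sjvbs
rfe
hcudl
klw
ahkh

Derivation:
Hunk 1: at line 10 remove [bfjjd] add [doti,xxsyh] -> 13 lines: pvnd kucrd cikoz mmi nac bcypq fbw adgkp sjvbs rfe doti xxsyh ahkh
Hunk 2: at line 1 remove [kucrd,cikoz,mmi] add [zcixa,xkbu,tthc] -> 13 lines: pvnd zcixa xkbu tthc nac bcypq fbw adgkp sjvbs rfe doti xxsyh ahkh
Hunk 3: at line 6 remove [fbw] add [bhqs,xsizl] -> 14 lines: pvnd zcixa xkbu tthc nac bcypq bhqs xsizl adgkp sjvbs rfe doti xxsyh ahkh
Hunk 4: at line 12 remove [xxsyh] add [bdn,klw] -> 15 lines: pvnd zcixa xkbu tthc nac bcypq bhqs xsizl adgkp sjvbs rfe doti bdn klw ahkh
Hunk 5: at line 10 remove [doti,bdn] add [hcudl] -> 14 lines: pvnd zcixa xkbu tthc nac bcypq bhqs xsizl adgkp sjvbs rfe hcudl klw ahkh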